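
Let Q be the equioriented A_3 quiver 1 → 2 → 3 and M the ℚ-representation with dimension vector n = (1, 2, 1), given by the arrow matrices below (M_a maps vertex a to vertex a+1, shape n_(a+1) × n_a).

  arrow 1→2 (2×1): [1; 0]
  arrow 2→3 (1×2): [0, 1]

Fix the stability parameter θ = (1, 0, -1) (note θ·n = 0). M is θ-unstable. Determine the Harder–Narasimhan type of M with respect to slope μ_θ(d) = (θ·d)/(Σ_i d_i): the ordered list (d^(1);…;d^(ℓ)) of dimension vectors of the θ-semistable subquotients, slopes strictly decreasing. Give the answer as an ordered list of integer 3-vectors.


Barcode: M ≅ I[1,2], I[2,3]. HN layers by μ_θ (2 steps, strictly decreasing):
  μ^(1)=1/2; μ^(2)=-1/2

((1, 1, 0); (0, 1, 1))


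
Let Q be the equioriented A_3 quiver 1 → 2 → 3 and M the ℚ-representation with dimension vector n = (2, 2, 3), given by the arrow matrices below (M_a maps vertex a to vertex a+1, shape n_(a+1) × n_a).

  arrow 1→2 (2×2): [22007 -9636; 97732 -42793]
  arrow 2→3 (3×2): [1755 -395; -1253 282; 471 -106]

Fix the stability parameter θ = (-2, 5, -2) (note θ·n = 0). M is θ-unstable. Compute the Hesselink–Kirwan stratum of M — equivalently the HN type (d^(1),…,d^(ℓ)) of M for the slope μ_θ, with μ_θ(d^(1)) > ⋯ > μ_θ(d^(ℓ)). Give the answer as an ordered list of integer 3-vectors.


Barcode: M ≅ I[1,3]^2, I[3,3]. HN layers by μ_θ (2 steps, strictly decreasing):
  μ^(1)=3/2; μ^(2)=-2

((0, 2, 2); (2, 0, 1))


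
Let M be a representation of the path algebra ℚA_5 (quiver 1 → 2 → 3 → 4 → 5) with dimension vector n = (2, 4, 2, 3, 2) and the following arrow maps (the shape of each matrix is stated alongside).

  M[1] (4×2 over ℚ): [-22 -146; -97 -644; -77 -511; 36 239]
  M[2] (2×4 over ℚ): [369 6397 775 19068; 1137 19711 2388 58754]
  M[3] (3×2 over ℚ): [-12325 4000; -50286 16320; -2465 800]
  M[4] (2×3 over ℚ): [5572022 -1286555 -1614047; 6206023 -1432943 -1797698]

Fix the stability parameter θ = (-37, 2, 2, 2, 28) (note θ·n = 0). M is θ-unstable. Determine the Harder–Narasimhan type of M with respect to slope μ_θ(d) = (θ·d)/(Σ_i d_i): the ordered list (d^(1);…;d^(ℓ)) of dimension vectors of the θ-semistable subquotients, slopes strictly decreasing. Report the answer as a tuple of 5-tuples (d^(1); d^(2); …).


Via rank(M_{q-1}∘⋯∘M_p): M ≅ I[1,3], I[1,5], I[2,2]^2, I[4,4], I[4,5].
μ_θ-semistable layers: μ^(1)=28; μ^(2)=2; μ^(3)=-37

((0, 0, 0, 0, 2); (0, 4, 2, 3, 0); (2, 0, 0, 0, 0))


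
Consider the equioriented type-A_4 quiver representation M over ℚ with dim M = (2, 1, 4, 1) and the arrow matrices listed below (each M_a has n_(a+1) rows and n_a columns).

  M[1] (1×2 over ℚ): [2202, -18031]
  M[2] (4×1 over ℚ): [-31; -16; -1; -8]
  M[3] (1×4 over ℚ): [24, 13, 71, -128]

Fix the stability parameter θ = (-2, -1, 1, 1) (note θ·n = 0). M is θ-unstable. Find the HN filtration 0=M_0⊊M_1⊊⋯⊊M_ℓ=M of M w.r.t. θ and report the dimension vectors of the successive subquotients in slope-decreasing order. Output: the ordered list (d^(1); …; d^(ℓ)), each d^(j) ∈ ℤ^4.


Via rank(M_{q-1}∘⋯∘M_p): M ≅ I[1,1], I[1,4], I[3,3]^3.
μ_θ-semistable layers: μ^(1)=1; μ^(2)=-1; μ^(3)=-2

((0, 0, 4, 1); (0, 1, 0, 0); (2, 0, 0, 0))


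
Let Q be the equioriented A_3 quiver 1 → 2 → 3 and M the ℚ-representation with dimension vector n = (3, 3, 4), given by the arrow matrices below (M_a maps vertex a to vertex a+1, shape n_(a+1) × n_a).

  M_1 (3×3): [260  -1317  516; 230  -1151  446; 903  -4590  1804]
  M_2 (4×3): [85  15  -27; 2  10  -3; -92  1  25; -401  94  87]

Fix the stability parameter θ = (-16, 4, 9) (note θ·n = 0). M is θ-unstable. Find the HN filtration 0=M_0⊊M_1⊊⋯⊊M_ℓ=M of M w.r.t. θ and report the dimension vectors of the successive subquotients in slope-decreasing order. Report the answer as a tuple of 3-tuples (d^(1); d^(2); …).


Interval decomposition of M: I[1,3]^3, I[3,3].
HN type (ℓ=3): μ^(1)=9; μ^(2)=4; μ^(3)=-16

((0, 0, 4); (0, 3, 0); (3, 0, 0))


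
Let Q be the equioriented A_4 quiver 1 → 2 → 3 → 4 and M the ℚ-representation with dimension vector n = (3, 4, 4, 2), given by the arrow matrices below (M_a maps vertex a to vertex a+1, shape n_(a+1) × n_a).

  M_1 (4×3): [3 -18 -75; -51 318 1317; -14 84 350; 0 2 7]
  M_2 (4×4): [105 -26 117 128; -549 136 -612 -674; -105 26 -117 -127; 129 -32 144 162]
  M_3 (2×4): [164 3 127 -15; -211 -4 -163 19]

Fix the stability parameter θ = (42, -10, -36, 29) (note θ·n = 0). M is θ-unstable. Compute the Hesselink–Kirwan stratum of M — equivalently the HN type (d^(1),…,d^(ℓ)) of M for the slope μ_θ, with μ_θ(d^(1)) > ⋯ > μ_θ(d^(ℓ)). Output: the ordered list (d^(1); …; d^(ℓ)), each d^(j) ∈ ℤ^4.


Via rank(M_{q-1}∘⋯∘M_p): M ≅ I[1,1], I[1,4]^2, I[2,2], I[2,3], I[3,3].
μ_θ-semistable layers: μ^(1)=42; μ^(2)=29; μ^(3)=-4/3; μ^(4)=-10; μ^(5)=-23; μ^(6)=-36

((1, 0, 0, 0); (0, 0, 0, 2); (2, 2, 2, 0); (0, 1, 0, 0); (0, 1, 1, 0); (0, 0, 1, 0))


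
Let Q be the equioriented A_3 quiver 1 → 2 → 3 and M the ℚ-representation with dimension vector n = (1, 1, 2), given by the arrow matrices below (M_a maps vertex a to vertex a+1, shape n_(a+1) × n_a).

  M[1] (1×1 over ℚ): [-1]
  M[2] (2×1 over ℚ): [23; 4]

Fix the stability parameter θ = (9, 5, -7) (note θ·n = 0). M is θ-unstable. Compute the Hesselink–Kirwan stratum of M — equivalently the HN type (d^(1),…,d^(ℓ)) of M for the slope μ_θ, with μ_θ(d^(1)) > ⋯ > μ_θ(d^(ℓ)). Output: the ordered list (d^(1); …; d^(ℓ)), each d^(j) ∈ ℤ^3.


Interval decomposition of M: I[1,3], I[3,3].
HN type (ℓ=2): μ^(1)=7/3; μ^(2)=-7

((1, 1, 1); (0, 0, 1))


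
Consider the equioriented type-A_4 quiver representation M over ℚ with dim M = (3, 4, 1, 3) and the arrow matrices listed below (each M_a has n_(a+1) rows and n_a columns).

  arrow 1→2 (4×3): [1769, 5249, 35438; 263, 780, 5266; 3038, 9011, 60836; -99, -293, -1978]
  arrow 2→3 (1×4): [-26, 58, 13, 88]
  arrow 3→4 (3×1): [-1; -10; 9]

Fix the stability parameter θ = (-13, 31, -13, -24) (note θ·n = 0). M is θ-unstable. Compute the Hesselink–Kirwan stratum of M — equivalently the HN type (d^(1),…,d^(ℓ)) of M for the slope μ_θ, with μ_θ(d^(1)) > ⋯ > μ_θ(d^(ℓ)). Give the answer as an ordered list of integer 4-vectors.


Via rank(M_{q-1}∘⋯∘M_p): M ≅ I[1,1], I[1,2], I[1,4], I[2,2]^2, I[4,4]^2.
μ_θ-semistable layers: μ^(1)=31; μ^(2)=-2; μ^(3)=-13; μ^(4)=-24

((0, 3, 0, 0); (0, 1, 1, 1); (3, 0, 0, 0); (0, 0, 0, 2))


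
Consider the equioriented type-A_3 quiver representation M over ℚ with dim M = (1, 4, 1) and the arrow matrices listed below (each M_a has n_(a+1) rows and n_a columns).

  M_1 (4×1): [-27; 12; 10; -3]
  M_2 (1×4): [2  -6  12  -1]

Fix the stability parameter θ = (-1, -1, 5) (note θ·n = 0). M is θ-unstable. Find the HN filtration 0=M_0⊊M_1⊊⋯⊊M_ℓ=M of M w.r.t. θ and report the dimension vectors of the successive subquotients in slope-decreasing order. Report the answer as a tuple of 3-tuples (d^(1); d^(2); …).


Barcode: M ≅ I[1,3], I[2,2]^3. HN layers by μ_θ (2 steps, strictly decreasing):
  μ^(1)=5; μ^(2)=-1

((0, 0, 1); (1, 4, 0))


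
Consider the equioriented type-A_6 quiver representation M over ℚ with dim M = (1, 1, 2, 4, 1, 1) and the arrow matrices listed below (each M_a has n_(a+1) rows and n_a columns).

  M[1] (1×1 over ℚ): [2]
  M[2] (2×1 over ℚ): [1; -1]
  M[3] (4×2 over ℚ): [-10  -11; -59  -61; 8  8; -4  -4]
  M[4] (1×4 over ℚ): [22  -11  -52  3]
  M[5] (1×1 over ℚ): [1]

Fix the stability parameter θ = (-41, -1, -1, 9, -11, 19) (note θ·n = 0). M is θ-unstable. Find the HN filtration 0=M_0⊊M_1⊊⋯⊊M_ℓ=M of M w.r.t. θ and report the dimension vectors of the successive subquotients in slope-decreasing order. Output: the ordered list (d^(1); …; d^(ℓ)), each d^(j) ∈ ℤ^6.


Via rank(M_{q-1}∘⋯∘M_p): M ≅ I[1,4], I[3,6], I[4,4]^2.
μ_θ-semistable layers: μ^(1)=19; μ^(2)=9; μ^(3)=-1; μ^(4)=-41

((0, 0, 0, 0, 0, 1); (0, 0, 0, 3, 0, 0); (0, 1, 2, 1, 1, 0); (1, 0, 0, 0, 0, 0))


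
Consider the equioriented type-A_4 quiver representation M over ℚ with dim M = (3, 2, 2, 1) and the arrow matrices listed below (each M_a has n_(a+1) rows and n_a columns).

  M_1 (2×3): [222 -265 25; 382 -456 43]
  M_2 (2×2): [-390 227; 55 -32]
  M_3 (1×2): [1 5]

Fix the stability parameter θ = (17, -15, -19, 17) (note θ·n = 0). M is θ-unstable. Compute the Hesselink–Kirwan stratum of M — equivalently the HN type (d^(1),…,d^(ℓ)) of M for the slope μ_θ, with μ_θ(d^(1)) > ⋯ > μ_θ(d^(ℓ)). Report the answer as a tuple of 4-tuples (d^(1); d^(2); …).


Via rank(M_{q-1}∘⋯∘M_p): M ≅ I[1,1], I[1,3], I[1,4].
μ_θ-semistable layers: μ^(1)=17; μ^(2)=-17/3

((1, 0, 0, 1); (2, 2, 2, 0))


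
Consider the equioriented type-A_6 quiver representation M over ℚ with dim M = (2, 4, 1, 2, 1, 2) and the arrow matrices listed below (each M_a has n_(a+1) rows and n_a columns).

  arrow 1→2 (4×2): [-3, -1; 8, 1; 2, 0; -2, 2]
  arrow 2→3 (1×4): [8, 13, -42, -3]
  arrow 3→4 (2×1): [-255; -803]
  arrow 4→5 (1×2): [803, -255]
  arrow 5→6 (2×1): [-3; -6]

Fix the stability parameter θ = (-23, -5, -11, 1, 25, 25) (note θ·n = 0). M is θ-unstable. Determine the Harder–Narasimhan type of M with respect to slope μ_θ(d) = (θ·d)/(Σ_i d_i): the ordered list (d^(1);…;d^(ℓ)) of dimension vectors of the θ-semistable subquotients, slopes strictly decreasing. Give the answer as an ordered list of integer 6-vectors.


Barcode: M ≅ I[1,2], I[1,4], I[2,2]^2, I[4,6], I[6,6]. HN layers by μ_θ (5 steps, strictly decreasing):
  μ^(1)=25; μ^(2)=1; μ^(3)=-5; μ^(4)=-8; μ^(5)=-23

((0, 0, 0, 0, 1, 2); (0, 0, 0, 2, 0, 0); (0, 3, 0, 0, 0, 0); (0, 1, 1, 0, 0, 0); (2, 0, 0, 0, 0, 0))


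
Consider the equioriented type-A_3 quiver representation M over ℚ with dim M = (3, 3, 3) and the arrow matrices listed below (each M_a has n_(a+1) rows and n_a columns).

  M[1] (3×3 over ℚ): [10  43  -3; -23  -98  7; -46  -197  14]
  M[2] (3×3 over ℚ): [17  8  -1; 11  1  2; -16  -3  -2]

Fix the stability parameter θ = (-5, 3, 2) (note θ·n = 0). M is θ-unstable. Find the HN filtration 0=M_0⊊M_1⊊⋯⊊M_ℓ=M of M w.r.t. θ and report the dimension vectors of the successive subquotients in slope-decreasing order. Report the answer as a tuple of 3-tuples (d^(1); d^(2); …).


Barcode: M ≅ I[1,3]^3. HN layers by μ_θ (2 steps, strictly decreasing):
  μ^(1)=5/2; μ^(2)=-5

((0, 3, 3); (3, 0, 0))


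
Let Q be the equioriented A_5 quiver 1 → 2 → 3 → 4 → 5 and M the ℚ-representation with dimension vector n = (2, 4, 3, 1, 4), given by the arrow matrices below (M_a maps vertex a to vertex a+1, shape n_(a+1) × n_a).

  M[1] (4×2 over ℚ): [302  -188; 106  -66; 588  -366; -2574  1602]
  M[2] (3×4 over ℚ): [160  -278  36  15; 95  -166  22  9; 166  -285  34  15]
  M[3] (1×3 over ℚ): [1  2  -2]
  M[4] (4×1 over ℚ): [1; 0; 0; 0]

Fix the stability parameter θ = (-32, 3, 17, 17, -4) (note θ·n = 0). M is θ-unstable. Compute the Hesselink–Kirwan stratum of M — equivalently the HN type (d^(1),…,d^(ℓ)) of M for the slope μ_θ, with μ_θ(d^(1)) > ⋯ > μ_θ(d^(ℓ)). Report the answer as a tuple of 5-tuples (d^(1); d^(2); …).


Via rank(M_{q-1}∘⋯∘M_p): M ≅ I[1,3], I[1,5], I[2,2], I[2,3], I[5,5]^3.
μ_θ-semistable layers: μ^(1)=17; μ^(2)=10; μ^(3)=3; μ^(4)=-4; μ^(5)=-32

((0, 0, 2, 0, 0); (0, 0, 1, 1, 1); (0, 4, 0, 0, 0); (0, 0, 0, 0, 3); (2, 0, 0, 0, 0))


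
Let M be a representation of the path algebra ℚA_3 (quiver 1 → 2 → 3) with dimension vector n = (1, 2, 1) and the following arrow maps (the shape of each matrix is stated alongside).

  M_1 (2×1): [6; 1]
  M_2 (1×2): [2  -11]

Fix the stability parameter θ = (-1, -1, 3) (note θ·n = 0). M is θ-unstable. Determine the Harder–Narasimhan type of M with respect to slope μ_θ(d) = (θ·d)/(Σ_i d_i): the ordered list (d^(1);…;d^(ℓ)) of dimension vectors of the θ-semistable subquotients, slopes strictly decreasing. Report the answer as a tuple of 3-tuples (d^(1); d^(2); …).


Via rank(M_{q-1}∘⋯∘M_p): M ≅ I[1,3], I[2,2].
μ_θ-semistable layers: μ^(1)=3; μ^(2)=-1

((0, 0, 1); (1, 2, 0))


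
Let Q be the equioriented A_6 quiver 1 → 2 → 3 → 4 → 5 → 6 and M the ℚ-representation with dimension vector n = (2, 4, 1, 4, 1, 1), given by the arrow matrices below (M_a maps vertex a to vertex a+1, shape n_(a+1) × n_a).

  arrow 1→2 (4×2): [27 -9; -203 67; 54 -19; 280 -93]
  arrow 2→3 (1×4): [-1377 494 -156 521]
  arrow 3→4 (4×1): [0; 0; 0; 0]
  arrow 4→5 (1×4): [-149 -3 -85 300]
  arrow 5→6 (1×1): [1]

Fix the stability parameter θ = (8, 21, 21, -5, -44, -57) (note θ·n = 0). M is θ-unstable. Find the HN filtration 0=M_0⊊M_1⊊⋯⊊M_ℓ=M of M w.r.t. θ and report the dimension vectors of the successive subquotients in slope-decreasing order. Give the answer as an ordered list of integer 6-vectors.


Interval decomposition of M: I[1,2], I[1,3], I[2,2]^2, I[4,4]^3, I[4,6].
HN type (ℓ=4): μ^(1)=21; μ^(2)=8; μ^(3)=-5; μ^(4)=-106/3

((0, 4, 1, 0, 0, 0); (2, 0, 0, 0, 0, 0); (0, 0, 0, 3, 0, 0); (0, 0, 0, 1, 1, 1))


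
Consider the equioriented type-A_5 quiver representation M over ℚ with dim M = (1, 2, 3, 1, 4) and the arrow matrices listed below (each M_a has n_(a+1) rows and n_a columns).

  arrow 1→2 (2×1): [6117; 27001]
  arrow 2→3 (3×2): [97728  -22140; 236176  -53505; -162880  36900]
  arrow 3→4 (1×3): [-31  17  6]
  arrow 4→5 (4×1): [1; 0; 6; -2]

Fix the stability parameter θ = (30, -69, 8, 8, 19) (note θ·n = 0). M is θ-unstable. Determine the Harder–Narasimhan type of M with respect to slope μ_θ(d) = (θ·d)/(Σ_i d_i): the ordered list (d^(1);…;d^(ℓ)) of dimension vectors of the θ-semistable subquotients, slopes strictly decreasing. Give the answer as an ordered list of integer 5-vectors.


Via rank(M_{q-1}∘⋯∘M_p): M ≅ I[1,5], I[2,2], I[3,3]^2, I[5,5]^3.
μ_θ-semistable layers: μ^(1)=19; μ^(2)=8; μ^(3)=-39/2; μ^(4)=-69

((0, 0, 0, 0, 4); (0, 0, 3, 1, 0); (1, 1, 0, 0, 0); (0, 1, 0, 0, 0))


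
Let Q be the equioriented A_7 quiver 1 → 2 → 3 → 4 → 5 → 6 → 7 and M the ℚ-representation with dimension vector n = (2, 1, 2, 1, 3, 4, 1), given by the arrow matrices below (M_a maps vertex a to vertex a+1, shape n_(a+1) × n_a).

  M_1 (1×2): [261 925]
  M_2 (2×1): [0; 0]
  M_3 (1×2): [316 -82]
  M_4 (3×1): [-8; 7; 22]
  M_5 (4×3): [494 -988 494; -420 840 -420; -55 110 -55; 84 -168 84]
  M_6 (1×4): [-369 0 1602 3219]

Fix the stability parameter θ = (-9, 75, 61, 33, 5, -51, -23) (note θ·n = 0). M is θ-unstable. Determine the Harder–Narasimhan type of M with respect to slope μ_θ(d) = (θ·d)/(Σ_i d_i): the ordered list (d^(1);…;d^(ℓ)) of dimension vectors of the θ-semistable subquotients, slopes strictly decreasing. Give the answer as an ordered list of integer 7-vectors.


Barcode: M ≅ I[1,1], I[1,2], I[3,3], I[3,5], I[5,5], I[5,6], I[6,6]^2, I[6,7]. HN layers by μ_θ (7 steps, strictly decreasing):
  μ^(1)=75; μ^(2)=61; μ^(3)=33; μ^(4)=5; μ^(5)=-9; μ^(6)=-23; μ^(7)=-51

((0, 1, 0, 0, 0, 0, 0); (0, 0, 1, 0, 0, 0, 0); (0, 0, 1, 1, 1, 0, 0); (0, 0, 0, 0, 1, 0, 0); (2, 0, 0, 0, 0, 0, 0); (0, 0, 0, 0, 1, 1, 1); (0, 0, 0, 0, 0, 3, 0))


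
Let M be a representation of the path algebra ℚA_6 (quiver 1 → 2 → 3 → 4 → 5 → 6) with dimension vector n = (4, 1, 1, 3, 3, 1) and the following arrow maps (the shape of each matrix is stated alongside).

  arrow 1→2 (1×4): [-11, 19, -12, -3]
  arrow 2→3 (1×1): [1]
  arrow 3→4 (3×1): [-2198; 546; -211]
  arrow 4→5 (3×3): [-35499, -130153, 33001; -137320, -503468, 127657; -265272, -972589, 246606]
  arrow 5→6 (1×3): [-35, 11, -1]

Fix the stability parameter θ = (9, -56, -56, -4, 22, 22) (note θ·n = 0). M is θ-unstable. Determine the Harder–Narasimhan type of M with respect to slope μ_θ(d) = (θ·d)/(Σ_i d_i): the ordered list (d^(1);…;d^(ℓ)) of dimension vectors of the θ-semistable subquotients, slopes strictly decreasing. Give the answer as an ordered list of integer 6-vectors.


Barcode: M ≅ I[1,1]^3, I[1,6], I[4,5]^2. HN layers by μ_θ (4 steps, strictly decreasing):
  μ^(1)=22; μ^(2)=9; μ^(3)=-4; μ^(4)=-103/3

((0, 0, 0, 0, 3, 1); (3, 0, 0, 0, 0, 0); (0, 0, 0, 3, 0, 0); (1, 1, 1, 0, 0, 0))


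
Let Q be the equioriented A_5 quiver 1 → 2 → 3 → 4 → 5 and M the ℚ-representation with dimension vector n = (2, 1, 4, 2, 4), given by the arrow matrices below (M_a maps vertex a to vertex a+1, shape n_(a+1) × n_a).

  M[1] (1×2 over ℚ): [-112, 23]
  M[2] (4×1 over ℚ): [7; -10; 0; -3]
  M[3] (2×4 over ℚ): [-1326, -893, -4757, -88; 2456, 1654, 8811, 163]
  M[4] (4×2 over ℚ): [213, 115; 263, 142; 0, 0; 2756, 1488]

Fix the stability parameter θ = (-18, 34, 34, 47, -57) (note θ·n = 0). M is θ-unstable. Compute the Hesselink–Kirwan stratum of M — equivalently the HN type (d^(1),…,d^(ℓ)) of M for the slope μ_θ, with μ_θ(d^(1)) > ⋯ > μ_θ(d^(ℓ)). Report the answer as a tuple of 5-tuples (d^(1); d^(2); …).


Interval decomposition of M: I[1,1], I[1,5], I[3,3]^2, I[3,5], I[5,5]^2.
HN type (ℓ=5): μ^(1)=34; μ^(2)=29/2; μ^(3)=8; μ^(4)=-18; μ^(5)=-57

((0, 0, 2, 0, 0); (0, 1, 1, 1, 1); (0, 0, 1, 1, 1); (2, 0, 0, 0, 0); (0, 0, 0, 0, 2))


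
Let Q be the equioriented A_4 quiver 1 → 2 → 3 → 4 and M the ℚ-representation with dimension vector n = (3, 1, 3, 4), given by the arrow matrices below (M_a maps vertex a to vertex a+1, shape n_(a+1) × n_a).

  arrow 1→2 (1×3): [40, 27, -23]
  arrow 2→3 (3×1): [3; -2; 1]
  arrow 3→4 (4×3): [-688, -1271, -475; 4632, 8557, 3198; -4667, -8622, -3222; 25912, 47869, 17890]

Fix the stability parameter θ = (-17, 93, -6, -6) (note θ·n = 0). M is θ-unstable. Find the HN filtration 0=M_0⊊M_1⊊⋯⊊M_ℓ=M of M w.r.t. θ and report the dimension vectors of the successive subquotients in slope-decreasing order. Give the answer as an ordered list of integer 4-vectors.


Barcode: M ≅ I[1,1]^2, I[1,4], I[3,4]^2, I[4,4]. HN layers by μ_θ (3 steps, strictly decreasing):
  μ^(1)=27; μ^(2)=-6; μ^(3)=-17

((0, 1, 1, 1); (0, 0, 2, 3); (3, 0, 0, 0))


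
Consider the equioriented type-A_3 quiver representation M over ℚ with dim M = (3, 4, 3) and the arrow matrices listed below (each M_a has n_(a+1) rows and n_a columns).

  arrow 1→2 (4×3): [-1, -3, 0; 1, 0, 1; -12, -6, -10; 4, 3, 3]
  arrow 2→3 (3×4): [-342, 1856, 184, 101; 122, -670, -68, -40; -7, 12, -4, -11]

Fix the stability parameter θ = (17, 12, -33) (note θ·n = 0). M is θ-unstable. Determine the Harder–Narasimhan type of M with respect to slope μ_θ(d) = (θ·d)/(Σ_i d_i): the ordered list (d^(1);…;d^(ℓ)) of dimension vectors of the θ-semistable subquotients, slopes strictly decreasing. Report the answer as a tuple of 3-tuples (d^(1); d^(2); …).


Via rank(M_{q-1}∘⋯∘M_p): M ≅ I[1,1], I[1,3]^2, I[2,2], I[2,3].
μ_θ-semistable layers: μ^(1)=17; μ^(2)=12; μ^(3)=-4/3; μ^(4)=-21/2

((1, 0, 0); (0, 1, 0); (2, 2, 2); (0, 1, 1))


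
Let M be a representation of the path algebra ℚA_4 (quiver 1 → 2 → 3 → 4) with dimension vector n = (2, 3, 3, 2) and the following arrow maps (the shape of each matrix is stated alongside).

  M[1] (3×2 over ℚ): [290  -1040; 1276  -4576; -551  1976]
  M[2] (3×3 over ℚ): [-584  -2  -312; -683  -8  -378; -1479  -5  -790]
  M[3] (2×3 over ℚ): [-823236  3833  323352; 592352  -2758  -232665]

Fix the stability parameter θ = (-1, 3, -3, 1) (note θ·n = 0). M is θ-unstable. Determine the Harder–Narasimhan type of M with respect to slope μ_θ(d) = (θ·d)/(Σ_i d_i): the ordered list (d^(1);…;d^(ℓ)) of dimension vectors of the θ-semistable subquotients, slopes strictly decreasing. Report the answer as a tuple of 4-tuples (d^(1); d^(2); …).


Via rank(M_{q-1}∘⋯∘M_p): M ≅ I[1,1], I[1,2], I[2,4]^2, I[3,3].
μ_θ-semistable layers: μ^(1)=3; μ^(2)=1; μ^(3)=0; μ^(4)=-1; μ^(5)=-3

((0, 1, 0, 0); (0, 0, 0, 2); (0, 2, 2, 0); (2, 0, 0, 0); (0, 0, 1, 0))


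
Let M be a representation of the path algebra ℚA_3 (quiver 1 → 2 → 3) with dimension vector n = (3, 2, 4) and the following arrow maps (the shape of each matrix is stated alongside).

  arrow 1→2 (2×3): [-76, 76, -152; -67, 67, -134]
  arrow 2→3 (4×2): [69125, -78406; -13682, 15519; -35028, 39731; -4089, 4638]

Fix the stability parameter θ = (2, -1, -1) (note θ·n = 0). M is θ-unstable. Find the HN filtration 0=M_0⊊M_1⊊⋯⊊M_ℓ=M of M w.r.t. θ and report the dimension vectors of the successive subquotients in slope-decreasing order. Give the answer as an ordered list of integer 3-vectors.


Via rank(M_{q-1}∘⋯∘M_p): M ≅ I[1,1]^2, I[1,3], I[2,3], I[3,3]^2.
μ_θ-semistable layers: μ^(1)=2; μ^(2)=0; μ^(3)=-1

((2, 0, 0); (1, 1, 1); (0, 1, 3))


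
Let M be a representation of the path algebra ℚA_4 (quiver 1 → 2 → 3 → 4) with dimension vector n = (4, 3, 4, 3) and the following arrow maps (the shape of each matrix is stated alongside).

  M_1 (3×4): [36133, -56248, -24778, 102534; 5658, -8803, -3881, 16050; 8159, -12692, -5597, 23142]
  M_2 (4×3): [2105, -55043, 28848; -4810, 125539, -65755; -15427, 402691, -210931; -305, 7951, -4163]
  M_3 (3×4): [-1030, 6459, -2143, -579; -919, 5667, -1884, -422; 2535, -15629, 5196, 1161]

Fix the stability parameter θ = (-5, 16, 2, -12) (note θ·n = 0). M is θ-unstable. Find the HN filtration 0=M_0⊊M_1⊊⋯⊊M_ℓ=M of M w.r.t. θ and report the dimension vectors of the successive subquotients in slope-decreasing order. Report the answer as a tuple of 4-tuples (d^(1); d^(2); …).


Via rank(M_{q-1}∘⋯∘M_p): M ≅ I[1,1], I[1,4]^3, I[3,3].
μ_θ-semistable layers: μ^(1)=2; μ^(2)=-5

((0, 3, 4, 3); (4, 0, 0, 0))


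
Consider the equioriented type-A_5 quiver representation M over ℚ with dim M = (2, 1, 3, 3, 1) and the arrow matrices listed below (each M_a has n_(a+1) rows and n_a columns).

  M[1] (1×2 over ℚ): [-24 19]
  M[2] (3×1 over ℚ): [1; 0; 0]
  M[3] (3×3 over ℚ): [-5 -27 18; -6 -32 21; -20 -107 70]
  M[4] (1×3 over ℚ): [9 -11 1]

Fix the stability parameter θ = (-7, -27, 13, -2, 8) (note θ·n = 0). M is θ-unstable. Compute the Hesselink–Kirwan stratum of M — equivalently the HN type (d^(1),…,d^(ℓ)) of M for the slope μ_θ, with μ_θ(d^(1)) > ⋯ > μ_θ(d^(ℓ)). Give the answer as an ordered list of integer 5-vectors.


Barcode: M ≅ I[1,1], I[1,5], I[3,4]^2. HN layers by μ_θ (4 steps, strictly decreasing):
  μ^(1)=8; μ^(2)=11/2; μ^(3)=-7; μ^(4)=-17

((0, 0, 0, 0, 1); (0, 0, 3, 3, 0); (1, 0, 0, 0, 0); (1, 1, 0, 0, 0))


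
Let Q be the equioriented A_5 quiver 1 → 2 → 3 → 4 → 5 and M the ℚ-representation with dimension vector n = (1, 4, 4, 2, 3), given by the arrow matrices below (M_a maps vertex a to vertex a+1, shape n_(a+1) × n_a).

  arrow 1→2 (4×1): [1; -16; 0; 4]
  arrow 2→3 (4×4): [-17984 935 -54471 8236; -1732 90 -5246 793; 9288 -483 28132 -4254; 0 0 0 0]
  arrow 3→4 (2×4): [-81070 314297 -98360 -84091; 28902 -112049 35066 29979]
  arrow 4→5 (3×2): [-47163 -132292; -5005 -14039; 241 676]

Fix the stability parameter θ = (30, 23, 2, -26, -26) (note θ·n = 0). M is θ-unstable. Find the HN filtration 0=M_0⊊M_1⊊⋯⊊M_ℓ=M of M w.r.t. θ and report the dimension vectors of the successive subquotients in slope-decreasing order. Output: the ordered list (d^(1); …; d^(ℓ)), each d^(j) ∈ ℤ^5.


Interval decomposition of M: I[1,2], I[2,3], I[2,5]^2, I[3,3], I[5,5].
HN type (ℓ=5): μ^(1)=53/2; μ^(2)=25/2; μ^(3)=2; μ^(4)=-27/4; μ^(5)=-26

((1, 1, 0, 0, 0); (0, 1, 1, 0, 0); (0, 0, 1, 0, 0); (0, 2, 2, 2, 2); (0, 0, 0, 0, 1))


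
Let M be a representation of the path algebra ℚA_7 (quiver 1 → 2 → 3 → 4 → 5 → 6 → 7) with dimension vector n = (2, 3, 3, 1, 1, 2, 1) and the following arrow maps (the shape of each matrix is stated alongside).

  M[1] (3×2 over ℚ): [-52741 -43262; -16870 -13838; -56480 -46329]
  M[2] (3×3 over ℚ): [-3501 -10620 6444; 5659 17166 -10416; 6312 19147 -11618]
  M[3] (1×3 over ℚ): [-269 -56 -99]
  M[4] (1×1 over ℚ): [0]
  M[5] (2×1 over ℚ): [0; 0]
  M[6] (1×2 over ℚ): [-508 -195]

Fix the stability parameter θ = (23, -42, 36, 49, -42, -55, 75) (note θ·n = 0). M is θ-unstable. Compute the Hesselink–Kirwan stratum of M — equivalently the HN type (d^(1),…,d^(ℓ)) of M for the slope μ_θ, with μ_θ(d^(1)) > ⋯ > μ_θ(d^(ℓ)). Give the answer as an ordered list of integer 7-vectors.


Via rank(M_{q-1}∘⋯∘M_p): M ≅ I[1,3], I[1,4], I[2,2], I[3,3], I[5,5], I[6,6], I[6,7].
μ_θ-semistable layers: μ^(1)=75; μ^(2)=49; μ^(3)=36; μ^(4)=-19/2; μ^(5)=-42; μ^(6)=-55

((0, 0, 0, 0, 0, 0, 1); (0, 0, 0, 1, 0, 0, 0); (0, 0, 3, 0, 0, 0, 0); (2, 2, 0, 0, 0, 0, 0); (0, 1, 0, 0, 1, 0, 0); (0, 0, 0, 0, 0, 2, 0))


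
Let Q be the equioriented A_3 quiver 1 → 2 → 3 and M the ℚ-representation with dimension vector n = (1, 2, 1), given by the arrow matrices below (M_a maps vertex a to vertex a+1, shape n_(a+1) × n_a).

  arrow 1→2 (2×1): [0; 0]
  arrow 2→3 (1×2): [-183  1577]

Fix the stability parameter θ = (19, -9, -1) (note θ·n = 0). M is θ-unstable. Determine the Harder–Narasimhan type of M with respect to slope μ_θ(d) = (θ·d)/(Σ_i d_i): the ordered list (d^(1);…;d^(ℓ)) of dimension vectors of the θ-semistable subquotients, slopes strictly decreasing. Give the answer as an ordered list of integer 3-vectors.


Via rank(M_{q-1}∘⋯∘M_p): M ≅ I[1,1], I[2,2], I[2,3].
μ_θ-semistable layers: μ^(1)=19; μ^(2)=-1; μ^(3)=-9

((1, 0, 0); (0, 0, 1); (0, 2, 0))


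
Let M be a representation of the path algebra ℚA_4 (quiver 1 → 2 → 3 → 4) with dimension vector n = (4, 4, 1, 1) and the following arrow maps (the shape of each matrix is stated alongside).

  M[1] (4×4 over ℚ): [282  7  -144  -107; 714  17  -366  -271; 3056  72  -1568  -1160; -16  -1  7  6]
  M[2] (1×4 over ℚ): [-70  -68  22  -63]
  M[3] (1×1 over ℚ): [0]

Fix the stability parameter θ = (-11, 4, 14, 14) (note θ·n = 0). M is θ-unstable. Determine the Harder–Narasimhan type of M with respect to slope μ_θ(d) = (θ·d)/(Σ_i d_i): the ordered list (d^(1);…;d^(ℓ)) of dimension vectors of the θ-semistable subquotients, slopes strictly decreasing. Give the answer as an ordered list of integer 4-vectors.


Interval decomposition of M: I[1,1]^2, I[1,2], I[1,3], I[2,2]^2, I[4,4].
HN type (ℓ=3): μ^(1)=14; μ^(2)=4; μ^(3)=-11

((0, 0, 1, 1); (0, 4, 0, 0); (4, 0, 0, 0))


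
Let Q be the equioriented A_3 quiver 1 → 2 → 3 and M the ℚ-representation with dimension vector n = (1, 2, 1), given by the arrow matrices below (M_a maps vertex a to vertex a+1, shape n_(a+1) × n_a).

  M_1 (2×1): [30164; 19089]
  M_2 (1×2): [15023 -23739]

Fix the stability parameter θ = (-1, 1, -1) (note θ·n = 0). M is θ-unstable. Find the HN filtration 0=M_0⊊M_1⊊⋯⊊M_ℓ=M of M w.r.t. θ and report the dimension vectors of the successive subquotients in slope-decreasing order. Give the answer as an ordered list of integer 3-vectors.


Interval decomposition of M: I[1,3], I[2,2].
HN type (ℓ=3): μ^(1)=1; μ^(2)=0; μ^(3)=-1

((0, 1, 0); (0, 1, 1); (1, 0, 0))


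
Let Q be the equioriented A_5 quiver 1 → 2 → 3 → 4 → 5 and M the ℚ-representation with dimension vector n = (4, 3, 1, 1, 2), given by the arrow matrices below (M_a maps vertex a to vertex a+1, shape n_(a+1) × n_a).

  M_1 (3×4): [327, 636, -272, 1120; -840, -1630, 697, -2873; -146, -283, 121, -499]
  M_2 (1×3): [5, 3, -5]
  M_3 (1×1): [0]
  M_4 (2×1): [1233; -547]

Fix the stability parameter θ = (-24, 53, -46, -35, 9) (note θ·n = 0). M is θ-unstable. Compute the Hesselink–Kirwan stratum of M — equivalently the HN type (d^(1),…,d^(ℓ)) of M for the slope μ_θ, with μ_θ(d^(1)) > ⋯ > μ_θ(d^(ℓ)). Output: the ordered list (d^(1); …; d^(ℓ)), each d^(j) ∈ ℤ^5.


Via rank(M_{q-1}∘⋯∘M_p): M ≅ I[1,1], I[1,2]^2, I[1,3], I[4,5], I[5,5].
μ_θ-semistable layers: μ^(1)=53; μ^(2)=9; μ^(3)=7/2; μ^(4)=-24; μ^(5)=-35

((0, 2, 0, 0, 0); (0, 0, 0, 0, 2); (0, 1, 1, 0, 0); (4, 0, 0, 0, 0); (0, 0, 0, 1, 0))


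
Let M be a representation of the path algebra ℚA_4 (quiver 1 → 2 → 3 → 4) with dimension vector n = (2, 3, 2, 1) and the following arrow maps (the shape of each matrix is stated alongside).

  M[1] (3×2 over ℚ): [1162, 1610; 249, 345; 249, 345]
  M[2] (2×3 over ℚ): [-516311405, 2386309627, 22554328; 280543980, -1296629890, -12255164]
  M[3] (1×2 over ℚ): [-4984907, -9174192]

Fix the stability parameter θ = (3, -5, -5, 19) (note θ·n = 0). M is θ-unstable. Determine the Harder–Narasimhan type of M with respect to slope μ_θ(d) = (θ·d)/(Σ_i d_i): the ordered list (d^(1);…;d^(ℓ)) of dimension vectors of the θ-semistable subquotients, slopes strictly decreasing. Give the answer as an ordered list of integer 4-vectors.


Via rank(M_{q-1}∘⋯∘M_p): M ≅ I[1,1], I[1,4], I[2,2], I[2,3].
μ_θ-semistable layers: μ^(1)=19; μ^(2)=3; μ^(3)=-7/3; μ^(4)=-5

((0, 0, 0, 1); (1, 0, 0, 0); (1, 1, 1, 0); (0, 2, 1, 0))


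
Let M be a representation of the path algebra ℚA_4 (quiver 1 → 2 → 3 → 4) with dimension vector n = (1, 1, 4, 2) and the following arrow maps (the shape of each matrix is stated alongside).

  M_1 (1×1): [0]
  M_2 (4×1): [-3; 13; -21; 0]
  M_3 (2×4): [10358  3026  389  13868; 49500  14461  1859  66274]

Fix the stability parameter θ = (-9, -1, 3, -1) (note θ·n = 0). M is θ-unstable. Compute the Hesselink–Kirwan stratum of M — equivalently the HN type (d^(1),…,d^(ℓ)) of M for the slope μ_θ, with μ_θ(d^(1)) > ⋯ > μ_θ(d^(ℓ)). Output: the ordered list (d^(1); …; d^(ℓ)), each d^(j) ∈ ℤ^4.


Barcode: M ≅ I[1,1], I[2,4], I[3,3]^2, I[3,4]. HN layers by μ_θ (4 steps, strictly decreasing):
  μ^(1)=3; μ^(2)=1; μ^(3)=-1; μ^(4)=-9

((0, 0, 2, 0); (0, 0, 2, 2); (0, 1, 0, 0); (1, 0, 0, 0))


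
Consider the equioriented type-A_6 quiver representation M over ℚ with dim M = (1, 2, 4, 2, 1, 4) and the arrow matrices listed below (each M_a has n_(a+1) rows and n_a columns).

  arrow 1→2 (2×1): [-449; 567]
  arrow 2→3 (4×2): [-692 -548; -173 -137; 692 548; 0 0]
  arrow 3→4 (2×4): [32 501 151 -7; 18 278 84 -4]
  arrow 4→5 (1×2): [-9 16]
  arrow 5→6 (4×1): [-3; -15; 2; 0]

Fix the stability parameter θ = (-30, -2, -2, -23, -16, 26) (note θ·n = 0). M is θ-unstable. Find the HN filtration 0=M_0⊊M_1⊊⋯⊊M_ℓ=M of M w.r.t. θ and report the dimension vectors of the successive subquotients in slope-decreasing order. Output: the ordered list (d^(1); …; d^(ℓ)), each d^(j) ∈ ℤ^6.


Via rank(M_{q-1}∘⋯∘M_p): M ≅ I[1,6], I[2,2], I[3,3]^2, I[3,4], I[6,6]^3.
μ_θ-semistable layers: μ^(1)=26; μ^(2)=-2; μ^(3)=-43/4; μ^(4)=-25/2; μ^(5)=-30

((0, 0, 0, 0, 0, 4); (0, 1, 2, 0, 0, 0); (0, 1, 1, 1, 1, 0); (0, 0, 1, 1, 0, 0); (1, 0, 0, 0, 0, 0))


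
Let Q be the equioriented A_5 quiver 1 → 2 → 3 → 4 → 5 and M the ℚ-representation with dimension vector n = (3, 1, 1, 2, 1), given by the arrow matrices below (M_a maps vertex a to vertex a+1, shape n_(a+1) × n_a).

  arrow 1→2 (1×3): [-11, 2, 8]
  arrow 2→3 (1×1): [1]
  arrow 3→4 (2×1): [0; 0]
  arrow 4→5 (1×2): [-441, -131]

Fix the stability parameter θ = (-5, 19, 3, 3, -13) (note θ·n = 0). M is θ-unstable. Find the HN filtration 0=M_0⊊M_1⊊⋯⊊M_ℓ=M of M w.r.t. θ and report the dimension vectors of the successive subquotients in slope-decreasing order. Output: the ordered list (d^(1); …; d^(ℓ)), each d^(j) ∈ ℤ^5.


Barcode: M ≅ I[1,1]^2, I[1,3], I[4,4], I[4,5]. HN layers by μ_θ (3 steps, strictly decreasing):
  μ^(1)=11; μ^(2)=3; μ^(3)=-5

((0, 1, 1, 0, 0); (0, 0, 0, 1, 0); (3, 0, 0, 1, 1))


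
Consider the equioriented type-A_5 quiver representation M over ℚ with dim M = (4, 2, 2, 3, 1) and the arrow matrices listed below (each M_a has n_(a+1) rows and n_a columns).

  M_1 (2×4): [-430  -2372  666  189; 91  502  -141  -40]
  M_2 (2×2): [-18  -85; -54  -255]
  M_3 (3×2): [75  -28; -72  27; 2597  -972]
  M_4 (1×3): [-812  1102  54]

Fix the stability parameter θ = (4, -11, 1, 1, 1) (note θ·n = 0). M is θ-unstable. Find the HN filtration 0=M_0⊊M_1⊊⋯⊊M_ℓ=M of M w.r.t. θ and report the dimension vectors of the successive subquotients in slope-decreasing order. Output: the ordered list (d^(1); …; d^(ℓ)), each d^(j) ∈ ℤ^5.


Barcode: M ≅ I[1,1]^2, I[1,2], I[1,4], I[3,5], I[4,4]. HN layers by μ_θ (3 steps, strictly decreasing):
  μ^(1)=4; μ^(2)=1; μ^(3)=-7/2

((2, 0, 0, 0, 0); (0, 0, 2, 3, 1); (2, 2, 0, 0, 0))


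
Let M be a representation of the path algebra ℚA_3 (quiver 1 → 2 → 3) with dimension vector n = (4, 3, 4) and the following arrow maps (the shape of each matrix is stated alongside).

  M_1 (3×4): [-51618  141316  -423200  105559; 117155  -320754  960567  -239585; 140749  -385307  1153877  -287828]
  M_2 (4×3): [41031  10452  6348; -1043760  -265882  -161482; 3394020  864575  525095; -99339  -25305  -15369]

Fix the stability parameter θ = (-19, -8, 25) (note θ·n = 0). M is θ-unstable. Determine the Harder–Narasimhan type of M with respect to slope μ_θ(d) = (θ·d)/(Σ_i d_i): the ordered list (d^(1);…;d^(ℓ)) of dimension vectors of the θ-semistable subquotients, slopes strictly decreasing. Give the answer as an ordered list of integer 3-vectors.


Interval decomposition of M: I[1,1], I[1,2], I[1,3]^2, I[3,3]^2.
HN type (ℓ=3): μ^(1)=25; μ^(2)=-8; μ^(3)=-19

((0, 0, 4); (0, 3, 0); (4, 0, 0))


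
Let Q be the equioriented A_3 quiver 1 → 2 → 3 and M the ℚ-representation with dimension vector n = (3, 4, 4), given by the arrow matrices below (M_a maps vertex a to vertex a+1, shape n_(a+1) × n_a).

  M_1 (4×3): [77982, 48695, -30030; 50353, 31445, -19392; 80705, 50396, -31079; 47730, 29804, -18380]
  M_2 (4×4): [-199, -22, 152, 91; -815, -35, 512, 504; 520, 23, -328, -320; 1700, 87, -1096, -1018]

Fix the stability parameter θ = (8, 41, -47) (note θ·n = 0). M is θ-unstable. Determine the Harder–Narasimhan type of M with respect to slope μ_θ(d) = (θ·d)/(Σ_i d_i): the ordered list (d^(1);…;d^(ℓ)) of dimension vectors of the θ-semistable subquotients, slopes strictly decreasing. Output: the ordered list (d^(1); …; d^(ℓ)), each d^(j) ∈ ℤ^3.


Barcode: M ≅ I[1,2], I[1,3]^2, I[2,3], I[3,3]. HN layers by μ_θ (5 steps, strictly decreasing):
  μ^(1)=41; μ^(2)=8; μ^(3)=2/3; μ^(4)=-3; μ^(5)=-47

((0, 1, 0); (1, 0, 0); (2, 2, 2); (0, 1, 1); (0, 0, 1))


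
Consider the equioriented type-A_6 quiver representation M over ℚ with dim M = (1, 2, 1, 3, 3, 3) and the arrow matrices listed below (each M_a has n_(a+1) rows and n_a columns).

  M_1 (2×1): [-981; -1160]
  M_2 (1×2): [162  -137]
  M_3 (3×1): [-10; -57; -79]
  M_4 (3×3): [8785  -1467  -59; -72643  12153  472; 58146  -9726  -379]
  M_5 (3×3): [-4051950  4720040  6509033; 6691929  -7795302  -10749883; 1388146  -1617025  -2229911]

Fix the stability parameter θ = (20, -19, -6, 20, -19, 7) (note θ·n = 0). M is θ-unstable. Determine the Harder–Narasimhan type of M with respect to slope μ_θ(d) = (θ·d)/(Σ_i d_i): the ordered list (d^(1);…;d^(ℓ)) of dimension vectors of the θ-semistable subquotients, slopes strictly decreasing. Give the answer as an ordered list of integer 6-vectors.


Via rank(M_{q-1}∘⋯∘M_p): M ≅ I[1,6], I[2,2], I[4,4], I[4,6], I[5,6].
μ_θ-semistable layers: μ^(1)=20; μ^(2)=7; μ^(3)=1/2; μ^(4)=-5/3; μ^(5)=-19

((0, 0, 0, 1, 0, 0); (0, 0, 0, 0, 0, 3); (0, 0, 0, 2, 2, 0); (1, 1, 1, 0, 0, 0); (0, 1, 0, 0, 1, 0))


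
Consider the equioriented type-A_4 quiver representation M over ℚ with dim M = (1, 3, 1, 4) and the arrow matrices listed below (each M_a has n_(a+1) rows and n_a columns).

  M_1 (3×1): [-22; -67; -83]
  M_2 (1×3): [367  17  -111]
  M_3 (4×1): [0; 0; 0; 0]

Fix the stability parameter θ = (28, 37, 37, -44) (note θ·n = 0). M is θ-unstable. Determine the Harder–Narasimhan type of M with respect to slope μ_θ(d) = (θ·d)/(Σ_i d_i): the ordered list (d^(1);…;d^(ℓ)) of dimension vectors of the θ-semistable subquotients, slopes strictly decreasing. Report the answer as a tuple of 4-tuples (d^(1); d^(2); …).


Barcode: M ≅ I[1,2], I[2,2], I[2,3], I[4,4]^4. HN layers by μ_θ (3 steps, strictly decreasing):
  μ^(1)=37; μ^(2)=28; μ^(3)=-44

((0, 3, 1, 0); (1, 0, 0, 0); (0, 0, 0, 4))


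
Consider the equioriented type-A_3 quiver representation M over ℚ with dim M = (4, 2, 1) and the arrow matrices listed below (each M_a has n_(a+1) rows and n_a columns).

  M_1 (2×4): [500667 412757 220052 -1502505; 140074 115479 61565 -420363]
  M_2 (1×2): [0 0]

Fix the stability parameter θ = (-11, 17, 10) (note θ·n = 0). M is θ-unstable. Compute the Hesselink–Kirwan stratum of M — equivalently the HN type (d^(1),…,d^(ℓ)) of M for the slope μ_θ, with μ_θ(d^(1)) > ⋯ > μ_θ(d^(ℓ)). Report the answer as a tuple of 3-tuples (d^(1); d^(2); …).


Barcode: M ≅ I[1,1]^2, I[1,2]^2, I[3,3]. HN layers by μ_θ (3 steps, strictly decreasing):
  μ^(1)=17; μ^(2)=10; μ^(3)=-11

((0, 2, 0); (0, 0, 1); (4, 0, 0))


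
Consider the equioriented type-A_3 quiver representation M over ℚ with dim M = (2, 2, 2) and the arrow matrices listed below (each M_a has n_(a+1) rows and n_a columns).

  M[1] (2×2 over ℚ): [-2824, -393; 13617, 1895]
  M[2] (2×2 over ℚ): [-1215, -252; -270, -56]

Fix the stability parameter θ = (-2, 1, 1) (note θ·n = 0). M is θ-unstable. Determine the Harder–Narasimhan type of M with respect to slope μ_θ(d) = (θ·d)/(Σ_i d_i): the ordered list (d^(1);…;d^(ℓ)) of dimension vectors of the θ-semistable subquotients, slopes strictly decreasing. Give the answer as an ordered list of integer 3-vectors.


Barcode: M ≅ I[1,2], I[1,3], I[3,3]. HN layers by μ_θ (2 steps, strictly decreasing):
  μ^(1)=1; μ^(2)=-2

((0, 2, 2); (2, 0, 0))


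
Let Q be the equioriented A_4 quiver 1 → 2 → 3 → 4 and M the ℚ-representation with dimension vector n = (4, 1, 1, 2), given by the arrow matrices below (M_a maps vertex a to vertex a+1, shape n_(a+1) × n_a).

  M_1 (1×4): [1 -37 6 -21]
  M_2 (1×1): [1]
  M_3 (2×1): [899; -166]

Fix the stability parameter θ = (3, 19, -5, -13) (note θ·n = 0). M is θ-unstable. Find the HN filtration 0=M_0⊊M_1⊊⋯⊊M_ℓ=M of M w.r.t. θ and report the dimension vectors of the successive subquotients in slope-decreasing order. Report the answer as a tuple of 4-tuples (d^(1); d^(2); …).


Via rank(M_{q-1}∘⋯∘M_p): M ≅ I[1,1]^3, I[1,4], I[4,4].
μ_θ-semistable layers: μ^(1)=3; μ^(2)=1; μ^(3)=-13

((3, 0, 0, 0); (1, 1, 1, 1); (0, 0, 0, 1))


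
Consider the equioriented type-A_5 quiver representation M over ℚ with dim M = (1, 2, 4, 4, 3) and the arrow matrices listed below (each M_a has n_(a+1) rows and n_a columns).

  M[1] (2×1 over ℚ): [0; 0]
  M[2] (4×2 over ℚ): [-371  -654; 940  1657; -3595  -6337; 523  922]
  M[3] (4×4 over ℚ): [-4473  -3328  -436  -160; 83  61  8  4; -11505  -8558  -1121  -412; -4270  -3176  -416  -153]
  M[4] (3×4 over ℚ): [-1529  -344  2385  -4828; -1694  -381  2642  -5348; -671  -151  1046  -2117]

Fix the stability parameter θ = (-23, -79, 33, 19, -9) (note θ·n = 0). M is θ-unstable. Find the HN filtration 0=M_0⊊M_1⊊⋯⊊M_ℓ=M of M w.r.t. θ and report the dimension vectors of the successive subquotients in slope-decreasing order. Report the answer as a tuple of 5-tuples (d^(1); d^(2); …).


Barcode: M ≅ I[1,1], I[2,5]^2, I[3,4], I[3,5]. HN layers by μ_θ (4 steps, strictly decreasing):
  μ^(1)=26; μ^(2)=43/3; μ^(3)=-23; μ^(4)=-79

((0, 0, 1, 1, 0); (0, 0, 3, 3, 3); (1, 0, 0, 0, 0); (0, 2, 0, 0, 0))


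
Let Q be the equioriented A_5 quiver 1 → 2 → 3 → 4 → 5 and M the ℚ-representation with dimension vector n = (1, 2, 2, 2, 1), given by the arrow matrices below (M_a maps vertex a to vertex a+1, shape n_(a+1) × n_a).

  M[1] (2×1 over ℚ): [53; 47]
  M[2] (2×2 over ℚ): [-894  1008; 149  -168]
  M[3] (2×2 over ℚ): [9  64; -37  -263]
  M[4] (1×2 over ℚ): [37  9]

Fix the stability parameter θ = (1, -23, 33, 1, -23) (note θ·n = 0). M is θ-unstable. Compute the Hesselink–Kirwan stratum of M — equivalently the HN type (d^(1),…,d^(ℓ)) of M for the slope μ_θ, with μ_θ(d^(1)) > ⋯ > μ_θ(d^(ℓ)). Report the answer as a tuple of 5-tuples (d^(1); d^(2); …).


Interval decomposition of M: I[1,5], I[2,2], I[3,4].
HN type (ℓ=4): μ^(1)=17; μ^(2)=11/3; μ^(3)=-11; μ^(4)=-23

((0, 0, 1, 1, 0); (0, 0, 1, 1, 1); (1, 1, 0, 0, 0); (0, 1, 0, 0, 0))
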